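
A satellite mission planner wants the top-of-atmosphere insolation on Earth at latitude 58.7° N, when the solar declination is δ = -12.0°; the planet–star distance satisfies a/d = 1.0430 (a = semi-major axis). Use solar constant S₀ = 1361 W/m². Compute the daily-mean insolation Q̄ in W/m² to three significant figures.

cos H₀ = −tan(+58.7°) tan(-12.000°) = 0.3496, H₀ = 1.2137 rad.
Bracket: H₀ sin φ sin δ + cos φ cos δ sin H₀ = 1.2137×0.85446×-0.20791 + 0.51952×0.97815×0.93690 = -0.215615 + 0.476103 = 0.260488.
Inverse-square distance factor (a/d)² = 1.0430² = 1.087849.
Q̄ = (S₀/π) × 1.087849 × [bracket] = (1361/π) × 1.087849 × 0.260488 = 122.8 W/m².

Q̄ ≈ 123 W/m²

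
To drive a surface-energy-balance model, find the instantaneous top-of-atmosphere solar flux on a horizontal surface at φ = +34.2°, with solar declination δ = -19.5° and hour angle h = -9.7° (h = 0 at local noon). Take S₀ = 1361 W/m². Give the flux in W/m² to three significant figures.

cos θ_z = sin φ sin δ + cos φ cos δ cos h = -0.187627 + 0.768494 = 0.580867.
Flux = S₀ · cos θ_z = 1361 × 0.580867 = 790.6 W/m².

791 W/m²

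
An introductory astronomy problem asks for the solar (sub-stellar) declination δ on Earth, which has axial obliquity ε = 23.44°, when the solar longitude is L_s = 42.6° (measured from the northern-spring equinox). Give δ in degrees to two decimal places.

δ = +15.62°

sin δ = sin ε · sin L_s = sin 23.44° × sin 42.6° = 0.269253.
δ = arcsin(0.269253) = +15.62°.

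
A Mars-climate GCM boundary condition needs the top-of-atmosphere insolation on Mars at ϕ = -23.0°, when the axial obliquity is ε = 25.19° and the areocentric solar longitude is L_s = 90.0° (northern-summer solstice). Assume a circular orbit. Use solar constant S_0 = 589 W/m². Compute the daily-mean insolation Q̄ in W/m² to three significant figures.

sin δ = sin 25.19° × sin 90.0° = 0.42562, so δ = +25.190°.
cos h₀ = −tan(-23.0°) tan(+25.190°) = 0.1997, h₀ = 1.3698 rad.
Bracket: h₀ sin ϕ sin δ + cos ϕ cos δ sin h₀ = 1.3698×-0.39073×0.42562 + 0.92050×0.90490×0.97987 = -0.227801 + 0.816193 = 0.588392.
Q̄ = (S_0/π) × [bracket] = (589/π) × 0.588392 = 110.3 W/m².

Q̄ ≈ 110 W/m²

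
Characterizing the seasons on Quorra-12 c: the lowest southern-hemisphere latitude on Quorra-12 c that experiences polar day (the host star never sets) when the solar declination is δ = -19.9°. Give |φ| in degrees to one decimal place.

Polar day requires cos H₀ = −tan φ tan δ ≤ −1, i.e. tan φ tan δ ≥ 1.
The boundary is |tan φ| · |tan δ| = 1, so |φ| = 90° − |δ| = 90° − 19.9° = 70.1° in the southern hemisphere.

|φ| = 70.1°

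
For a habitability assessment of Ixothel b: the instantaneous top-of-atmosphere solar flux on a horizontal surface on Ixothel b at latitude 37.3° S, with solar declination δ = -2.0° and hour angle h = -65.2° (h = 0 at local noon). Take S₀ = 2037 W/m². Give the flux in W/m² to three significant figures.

722 W/m²

cos θ_z = sin φ sin δ + cos φ cos δ cos h = 0.021149 + 0.333460 = 0.354609.
Flux = S₀ · cos θ_z = 2037 × 0.354609 = 722.3 W/m².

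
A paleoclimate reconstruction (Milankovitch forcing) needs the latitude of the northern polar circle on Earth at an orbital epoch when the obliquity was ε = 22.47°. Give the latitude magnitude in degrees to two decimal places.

The polar circle is the lowest latitude that experiences at least one full rotation of continuous daylight at the northern-summer solstice; it lies at |ϕ| = 90° − ε = 90° − 22.47° = 67.53°.

67.53°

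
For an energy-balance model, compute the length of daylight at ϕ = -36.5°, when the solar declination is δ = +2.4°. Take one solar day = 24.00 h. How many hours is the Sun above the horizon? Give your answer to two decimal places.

11.76 h

cos h₀ = −tan ϕ · tan δ = −tan(-36.5°) × tan(+2.400°) = 0.0310, so h₀ = 1.5398 rad = 88.22°.
Daylight = 2h₀/(2π) × 24.00 h = (1.5398/π) × 24.00 = 11.76 h.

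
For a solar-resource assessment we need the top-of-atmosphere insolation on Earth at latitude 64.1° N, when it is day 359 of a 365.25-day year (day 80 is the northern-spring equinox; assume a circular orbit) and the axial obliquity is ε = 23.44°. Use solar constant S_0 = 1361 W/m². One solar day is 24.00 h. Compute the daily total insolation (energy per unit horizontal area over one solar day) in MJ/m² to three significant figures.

Solar longitude: L_s = 360° × (359 − 80)/365.25 = 274.990°.
sin δ = sin 23.44° × sin 274.990° = -0.39628, so δ = -23.346°.
cos h₀ = −tan(+64.1°) tan(-23.346°) = 0.8889, h₀ = 0.4759 rad.
Bracket: h₀ sin ϕ sin δ + cos ϕ cos δ sin h₀ = 0.4759×0.89956×-0.39628 + 0.43680×0.91813×0.45814 = -0.169648 + 0.183732 = 0.014084.
Q̄ = (S_0/π) × [bracket] = (1361/π) × 0.014084 = 6.1015 W/m².
Daily total = Q̄ × 24.00 h × 3600 s/h = 6.1015 × 24.00 × 3600 / 10⁶ = 0.5272 MJ/m².

0.527 MJ/m²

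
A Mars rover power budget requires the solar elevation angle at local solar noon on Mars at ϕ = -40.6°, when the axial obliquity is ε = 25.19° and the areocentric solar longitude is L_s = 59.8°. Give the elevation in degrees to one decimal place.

sin δ = sin 25.19° × sin 59.8° = 0.36785, so δ = +21.583°.
At local noon the hour angle is zero, so the zenith angle equals |ϕ − δ| = |-40.6° − (+21.583°)| = 62.183°.
Elevation = 90° − 62.183° = 27.8°.

27.8°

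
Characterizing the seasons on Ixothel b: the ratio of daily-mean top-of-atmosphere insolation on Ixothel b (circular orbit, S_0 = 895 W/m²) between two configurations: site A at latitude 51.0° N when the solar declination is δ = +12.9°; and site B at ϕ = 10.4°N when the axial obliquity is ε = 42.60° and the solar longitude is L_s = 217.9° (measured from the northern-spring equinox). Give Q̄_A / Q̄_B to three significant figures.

Q̄_A / Q̄_B ≈ 1.17

— Configuration A (ϕ=+51.0°):
cos h₀ = −tan(+51.0°) tan(+12.900°) = -0.2828, h₀ = 1.8575 rad.
Bracket: h₀ sin ϕ sin δ + cos ϕ cos δ sin h₀ = 1.8575×0.77715×0.22325 + 0.62932×0.97476×0.95917 = 0.322274 + 0.588389 = 0.910663.
Q̄ = (S_0/π) × [bracket] = (895/π) × 0.910663 = 259.44 W/m².
— Configuration B (ϕ=+10.4°):
Solar declination: sin δ = sin ε · sin L_s = sin 42.60° × sin 217.9° = -0.41579, so δ = -24.569°.
cos h₀ = −tan(+10.4°) tan(-24.569°) = 0.0839, h₀ = 1.4868 rad.
Bracket: h₀ sin ϕ sin δ + cos ϕ cos δ sin h₀ = 1.4868×0.18052×-0.41579 + 0.98357×0.90946×0.99647 = -0.111597 + 0.891360 = 0.779763.
Q̄ = (S_0/π) × [bracket] = (895/π) × 0.779763 = 222.14 W/m².
Ratio Q̄_A / Q̄_B = 259.44 / 222.14 = 1.168.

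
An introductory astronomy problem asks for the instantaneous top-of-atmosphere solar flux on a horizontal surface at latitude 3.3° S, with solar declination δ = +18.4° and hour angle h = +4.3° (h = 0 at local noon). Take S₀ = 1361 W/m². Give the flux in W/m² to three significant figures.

cos θ_z = sin φ sin δ + cos φ cos δ cos h = -0.018170 + 0.944636 = 0.926466.
Flux = S₀ · cos θ_z = 1361 × 0.926466 = 1261 W/m².

1.26e+03 W/m²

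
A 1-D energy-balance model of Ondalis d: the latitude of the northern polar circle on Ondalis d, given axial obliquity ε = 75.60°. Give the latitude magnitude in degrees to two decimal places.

The polar circle is the lowest latitude that experiences at least one full rotation of continuous daylight at the northern-summer solstice; it lies at |ϕ| = 90° − ε = 90° − 75.60° = 14.40°.

14.40°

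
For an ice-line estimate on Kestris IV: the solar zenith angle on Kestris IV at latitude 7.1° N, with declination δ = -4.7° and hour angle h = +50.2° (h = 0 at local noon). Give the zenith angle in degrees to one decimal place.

cos θ_z = sin φ sin δ + cos φ cos δ cos h = -0.010128 + 0.633065 = 0.622937.
θ_z = arccos(0.622937) = 51.5°.

θ_z = 51.5°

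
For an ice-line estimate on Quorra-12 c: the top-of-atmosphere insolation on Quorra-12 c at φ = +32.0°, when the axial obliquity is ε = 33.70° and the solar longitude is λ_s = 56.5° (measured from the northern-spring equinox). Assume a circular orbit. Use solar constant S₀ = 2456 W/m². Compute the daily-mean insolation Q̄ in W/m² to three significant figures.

Solar declination: sin δ = sin ε · sin λ_s = sin 33.70° × sin 56.5° = 0.46268, so δ = +27.560°.
cos H₀ = −tan(+32.0°) tan(+27.560°) = -0.3261, H₀ = 1.9030 rad.
Bracket: H₀ sin φ sin δ + cos φ cos δ sin H₀ = 1.9030×0.52992×0.46268 + 0.84805×0.88653×0.94533 = 0.466584 + 0.710720 = 1.177304.
Q̄ = (S₀/π) × [bracket] = (2456/π) × 1.177304 = 920.4 W/m².

Q̄ ≈ 920 W/m²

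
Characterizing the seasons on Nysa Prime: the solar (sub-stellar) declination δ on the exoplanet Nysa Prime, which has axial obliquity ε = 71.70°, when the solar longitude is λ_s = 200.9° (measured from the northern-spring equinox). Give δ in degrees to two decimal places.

sin δ = sin ε · sin λ_s = sin 71.70° × sin 200.9° = -0.338696.
δ = arcsin(-0.338696) = -19.80°.

δ = -19.80°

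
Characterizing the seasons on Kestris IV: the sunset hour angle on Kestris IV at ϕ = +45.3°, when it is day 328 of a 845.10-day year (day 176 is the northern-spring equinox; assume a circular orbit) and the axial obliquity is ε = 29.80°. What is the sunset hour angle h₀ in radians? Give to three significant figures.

Solar longitude: L_s = 360° × (328 − 176)/845.10 = 64.750°.
sin δ = sin 29.80° × sin 64.750° = 0.44949, so δ = +26.711°.
cos h₀ = −tan ϕ · tan δ = −tan(+45.3°) × tan(+26.711°) = -0.5085, so h₀ = 2.1042 rad = 120.56°.

h₀ = 2.10 rad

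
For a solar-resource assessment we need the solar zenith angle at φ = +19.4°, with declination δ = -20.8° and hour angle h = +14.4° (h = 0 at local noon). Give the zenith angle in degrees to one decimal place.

cos θ_z = sin φ sin δ + cos φ cos δ cos h = -0.117953 + 0.854047 = 0.736094.
θ_z = arccos(0.736094) = 42.6°.

θ_z = 42.6°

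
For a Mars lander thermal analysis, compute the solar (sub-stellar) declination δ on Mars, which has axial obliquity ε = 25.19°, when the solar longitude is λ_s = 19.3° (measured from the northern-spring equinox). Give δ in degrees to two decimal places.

δ = +8.09°

sin δ = sin ε · sin λ_s = sin 25.19° × sin 19.3° = 0.140674.
δ = arcsin(0.140674) = +8.09°.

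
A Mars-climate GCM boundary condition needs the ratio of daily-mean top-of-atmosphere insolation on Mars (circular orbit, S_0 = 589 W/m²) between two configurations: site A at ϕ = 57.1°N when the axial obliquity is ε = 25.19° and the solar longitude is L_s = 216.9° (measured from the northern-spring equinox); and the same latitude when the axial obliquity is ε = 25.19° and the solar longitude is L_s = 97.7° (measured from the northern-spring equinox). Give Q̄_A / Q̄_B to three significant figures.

— Configuration A (ϕ=+57.1°):
Solar declination: sin δ = sin ε · sin L_s = sin 25.19° × sin 216.9° = -0.25555, so δ = -14.806°.
cos h₀ = −tan(+57.1°) tan(-14.806°) = 0.4086, h₀ = 1.1499 rad.
Bracket: h₀ sin ϕ sin δ + cos ϕ cos δ sin h₀ = 1.1499×0.83962×-0.25555 + 0.54317×0.96680×0.91272 = -0.246728 + 0.479303 = 0.232575.
Q̄ = (S_0/π) × [bracket] = (589/π) × 0.232575 = 43.604 W/m².
— Configuration B (ϕ=+57.1°):
Solar declination: sin δ = sin ε · sin L_s = sin 25.19° × sin 97.7° = 0.42178, so δ = +24.947°.
cos h₀ = −tan(+57.1°) tan(+24.947°) = -0.7191, h₀ = 2.3733 rad.
Bracket: h₀ sin ϕ sin δ + cos ϕ cos δ sin h₀ = 2.3733×0.83962×0.42178 + 0.54317×0.90670×0.69494 = 0.840468 + 0.342253 = 1.182721.
Q̄ = (S_0/π) × [bracket] = (589/π) × 1.182721 = 221.74 W/m².
Ratio Q̄_A / Q̄_B = 43.604 / 221.74 = 0.1966.

Q̄_A / Q̄_B ≈ 0.197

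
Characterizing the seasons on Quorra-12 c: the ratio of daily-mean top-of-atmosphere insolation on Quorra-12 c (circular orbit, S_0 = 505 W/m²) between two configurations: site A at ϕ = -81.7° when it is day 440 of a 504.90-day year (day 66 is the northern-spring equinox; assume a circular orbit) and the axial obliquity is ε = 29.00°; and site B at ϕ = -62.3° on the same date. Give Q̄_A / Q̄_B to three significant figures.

Q̄_A / Q̄_B ≈ 1.12

— Configuration A (ϕ=-81.7°):
Solar longitude: L_s = 360° × (440 − 66)/504.90 = 266.667°.
sin δ = sin 29.00° × sin 266.667° = -0.48399, so δ = -28.946°.
cos h₀ = −tan(-81.7°) tan(-28.946°) = -3.7913 ≤ −1 ⇒ polar day, h₀ = π.
Bracket: h₀ sin ϕ sin δ + cos ϕ cos δ sin h₀ = 3.1416×-0.98953×-0.48399 + 0.14436×0.87507×0.00000 = 1.504583 + 0.000000 = 1.504583.
Q̄ = (S_0/π) × [bracket] = (505/π) × 1.504583 = 241.86 W/m².
— Configuration B (ϕ=-62.3°):
cos h₀ = −tan(-62.3°) tan(-28.946°) = -1.0535 ≤ −1 ⇒ polar day, h₀ = π.
Bracket: h₀ sin ϕ sin δ + cos ϕ cos δ sin h₀ = 3.1416×-0.88539×-0.48399 + 0.46484×0.87507×0.00000 = 1.346238 + 0.000000 = 1.346238.
Q̄ = (S_0/π) × [bracket] = (505/π) × 1.346238 = 216.40 W/m².
Ratio Q̄_A / Q̄_B = 241.86 / 216.40 = 1.118.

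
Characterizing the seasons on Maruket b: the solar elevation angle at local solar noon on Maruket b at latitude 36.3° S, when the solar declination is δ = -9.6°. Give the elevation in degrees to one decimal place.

At local noon the hour angle is zero, so the zenith angle equals |ϕ − δ| = |-36.3° − (-9.600°)| = 26.700°.
Elevation = 90° − 26.700° = 63.3°.

63.3°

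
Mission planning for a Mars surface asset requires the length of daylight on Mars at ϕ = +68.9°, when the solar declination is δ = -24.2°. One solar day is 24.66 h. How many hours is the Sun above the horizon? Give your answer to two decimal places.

cos h₀ = −tan ϕ · tan δ = 1.1647 ≥ 1, so the Sun never rises (polar night) and h₀ = 0.
Daylight = 2h₀/(2π) × 24.66 h = (0.0000/π) × 24.66 = 0.00 h.

0.00 h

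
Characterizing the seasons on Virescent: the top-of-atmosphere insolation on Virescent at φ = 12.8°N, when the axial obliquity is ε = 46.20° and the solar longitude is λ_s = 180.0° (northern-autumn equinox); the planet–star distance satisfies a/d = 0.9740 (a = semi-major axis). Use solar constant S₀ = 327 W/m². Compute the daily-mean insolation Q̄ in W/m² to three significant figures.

Solar declination: sin δ = sin ε · sin λ_s = sin 46.20° × sin 180.0° = 0.00000, so δ = +0.000°.
cos H₀ = −tan(+12.8°) tan(+0.000°) = -0.0000, H₀ = 1.5708 rad.
Bracket: H₀ sin φ sin δ + cos φ cos δ sin H₀ = 1.5708×0.22155×0.00000 + 0.97515×1.00000×1.00000 = 0.000000 + 0.975150 = 0.975150.
Inverse-square distance factor (a/d)² = 0.9740² = 0.948676.
Q̄ = (S₀/π) × 0.948676 × [bracket] = (327/π) × 0.948676 × 0.975150 = 96.29 W/m².

Q̄ ≈ 96.3 W/m²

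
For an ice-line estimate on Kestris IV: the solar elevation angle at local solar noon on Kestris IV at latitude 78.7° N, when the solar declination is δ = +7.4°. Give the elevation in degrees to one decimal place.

At local noon the hour angle is zero, so the zenith angle equals |φ − δ| = |+78.7° − (+7.400°)| = 71.300°.
Elevation = 90° − 71.300° = 18.7°.

18.7°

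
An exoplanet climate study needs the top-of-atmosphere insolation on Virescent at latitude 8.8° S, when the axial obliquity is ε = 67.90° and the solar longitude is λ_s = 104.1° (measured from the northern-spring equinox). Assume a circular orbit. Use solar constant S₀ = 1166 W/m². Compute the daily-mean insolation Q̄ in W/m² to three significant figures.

Solar declination: sin δ = sin ε · sin λ_s = sin 67.90° × sin 104.1° = 0.89861, so δ = +63.977°.
cos H₀ = −tan(-8.8°) tan(+63.977°) = 0.3171, H₀ = 1.2482 rad.
Bracket: H₀ sin φ sin δ + cos φ cos δ sin H₀ = 1.2482×-0.15299×0.89861 + 0.98823×0.43874×0.94840 = -0.171600 + 0.411204 = 0.239604.
Q̄ = (S₀/π) × [bracket] = (1166/π) × 0.239604 = 88.93 W/m².

Q̄ ≈ 88.9 W/m²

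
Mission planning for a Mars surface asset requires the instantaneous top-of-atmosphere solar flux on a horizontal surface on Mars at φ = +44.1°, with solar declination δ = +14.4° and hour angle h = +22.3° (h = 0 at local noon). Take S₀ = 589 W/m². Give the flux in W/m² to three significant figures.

cos θ_z = sin φ sin δ + cos φ cos δ cos h = 0.173066 + 0.643544 = 0.816610.
Flux = S₀ · cos θ_z = 589 × 0.816610 = 481.0 W/m².

481 W/m²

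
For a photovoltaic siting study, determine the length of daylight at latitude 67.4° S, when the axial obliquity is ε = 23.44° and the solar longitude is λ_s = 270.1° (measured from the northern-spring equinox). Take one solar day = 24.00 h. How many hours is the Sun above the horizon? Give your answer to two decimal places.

Solar declination: sin δ = sin ε · sin λ_s = sin 23.44° × sin 270.1° = -0.39779, so δ = -23.440°.
Sunrise equation: cos H₀ = −tan φ · tan δ = -1.0416 ≤ −1, so the Sun never sets (polar day) and H₀ = π.
Daylight = 2H₀/(2π) × 24.00 h = (3.1416/π) × 24.00 = 24.00 h.

24.00 h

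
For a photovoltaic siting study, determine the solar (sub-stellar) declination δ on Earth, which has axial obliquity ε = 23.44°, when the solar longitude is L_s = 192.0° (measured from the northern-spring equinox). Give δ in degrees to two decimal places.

δ = -4.74°

sin δ = sin ε · sin L_s = sin 23.44° × sin 192.0° = -0.082705.
δ = arcsin(-0.082705) = -4.74°.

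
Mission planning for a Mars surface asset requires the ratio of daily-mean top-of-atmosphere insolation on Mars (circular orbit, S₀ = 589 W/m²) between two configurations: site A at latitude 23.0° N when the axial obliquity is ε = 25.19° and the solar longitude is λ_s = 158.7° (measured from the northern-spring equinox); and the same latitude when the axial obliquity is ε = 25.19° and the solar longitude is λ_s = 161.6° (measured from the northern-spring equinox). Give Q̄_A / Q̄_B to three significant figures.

— Configuration A (φ=+23.0°):
Solar declination: sin δ = sin ε · sin λ_s = sin 25.19° × sin 158.7° = 0.15461, so δ = +8.894°.
cos H₀ = −tan(+23.0°) tan(+8.894°) = -0.0664, H₀ = 1.6373 rad.
Bracket: H₀ sin φ sin δ + cos φ cos δ sin H₀ = 1.6373×0.39073×0.15461 + 0.92050×0.98798×0.99779 = 0.098911 + 0.907426 = 1.006337.
Q̄ = (S₀/π) × [bracket] = (589/π) × 1.006337 = 188.67 W/m².
— Configuration B (φ=+23.0°):
Solar declination: sin δ = sin ε · sin λ_s = sin 25.19° × sin 161.6° = 0.13435, so δ = +7.721°.
cos H₀ = −tan(+23.0°) tan(+7.721°) = -0.0575, H₀ = 1.6284 rad.
Bracket: H₀ sin φ sin δ + cos φ cos δ sin H₀ = 1.6284×0.39073×0.13435 + 0.92050×0.99093×0.99834 = 0.085482 + 0.910637 = 0.996119.
Q̄ = (S₀/π) × [bracket] = (589/π) × 0.996119 = 186.76 W/m².
Ratio Q̄_A / Q̄_B = 188.67 / 186.76 = 1.010.

Q̄_A / Q̄_B ≈ 1.01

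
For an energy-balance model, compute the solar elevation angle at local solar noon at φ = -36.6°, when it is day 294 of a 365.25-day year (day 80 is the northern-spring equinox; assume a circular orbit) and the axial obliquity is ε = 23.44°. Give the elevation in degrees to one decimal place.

65.2°

Solar longitude: λ_s = 360° × (294 − 80)/365.25 = 210.924°.
sin δ = sin 23.44° × sin 210.924° = -0.20442, so δ = -11.796°.
At local noon the hour angle is zero, so the zenith angle equals |φ − δ| = |-36.6° − (-11.796°)| = 24.804°.
Elevation = 90° − 24.804° = 65.2°.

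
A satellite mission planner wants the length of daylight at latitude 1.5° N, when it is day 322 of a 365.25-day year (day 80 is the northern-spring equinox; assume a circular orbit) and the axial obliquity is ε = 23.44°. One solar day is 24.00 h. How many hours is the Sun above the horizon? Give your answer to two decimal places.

Solar longitude: λ_s = 360° × (322 − 80)/365.25 = 238.522°.
sin δ = sin 23.44° × sin 238.522° = -0.33925, so δ = -19.831°.
cos H₀ = −tan φ · tan δ = −tan(+1.5°) × tan(-19.831°) = 0.0094, so H₀ = 1.5614 rad = 89.46°.
Daylight = 2H₀/(2π) × 24.00 h = (1.5614/π) × 24.00 = 11.93 h.

11.93 h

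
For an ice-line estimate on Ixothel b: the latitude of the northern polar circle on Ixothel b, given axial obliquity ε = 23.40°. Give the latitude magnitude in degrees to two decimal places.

66.60°

The polar circle is the lowest latitude that experiences at least one full rotation of continuous daylight at the northern-summer solstice; it lies at |φ| = 90° − ε = 90° − 23.40° = 66.60°.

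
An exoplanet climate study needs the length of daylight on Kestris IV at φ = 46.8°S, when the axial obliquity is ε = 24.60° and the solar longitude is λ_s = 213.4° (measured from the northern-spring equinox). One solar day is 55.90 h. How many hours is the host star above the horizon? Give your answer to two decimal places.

32.46 h

Solar declination: sin δ = sin ε · sin λ_s = sin 24.60° × sin 213.4° = -0.22915, so δ = -13.247°.
cos H₀ = −tan φ · tan δ = −tan(-46.8°) × tan(-13.247°) = -0.2507, so H₀ = 1.8242 rad = 104.52°.
Daylight = 2H₀/(2π) × 55.90 h = (1.8242/π) × 55.90 = 32.46 h.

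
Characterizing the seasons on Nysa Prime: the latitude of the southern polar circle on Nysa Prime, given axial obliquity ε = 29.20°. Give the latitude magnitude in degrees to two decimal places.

60.80°

The polar circle is the lowest latitude that experiences at least one full rotation of continuous darkness at the northern-summer solstice; it lies at |φ| = 90° − ε = 90° − 29.20° = 60.80°.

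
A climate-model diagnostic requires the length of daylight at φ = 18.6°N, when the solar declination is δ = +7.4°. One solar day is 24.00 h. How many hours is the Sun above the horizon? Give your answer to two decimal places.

12.33 h

cos H₀ = −tan φ · tan δ = −tan(+18.6°) × tan(+7.400°) = -0.0437, so H₀ = 1.6145 rad = 92.51°.
Daylight = 2H₀/(2π) × 24.00 h = (1.6145/π) × 24.00 = 12.33 h.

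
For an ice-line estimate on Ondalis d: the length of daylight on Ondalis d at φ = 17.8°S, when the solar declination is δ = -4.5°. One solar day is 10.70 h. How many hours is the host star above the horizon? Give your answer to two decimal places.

5.44 h

cos H₀ = −tan φ · tan δ = −tan(-17.8°) × tan(-4.500°) = -0.0253, so H₀ = 1.5961 rad = 91.45°.
Daylight = 2H₀/(2π) × 10.70 h = (1.5961/π) × 10.70 = 5.44 h.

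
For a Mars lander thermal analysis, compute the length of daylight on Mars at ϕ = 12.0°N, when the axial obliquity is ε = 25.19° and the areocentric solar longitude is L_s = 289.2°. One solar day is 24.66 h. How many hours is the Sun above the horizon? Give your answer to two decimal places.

sin δ = sin 25.19° × sin 289.2° = -0.40195, so δ = -23.700°.
cos h₀ = −tan ϕ · tan δ = −tan(+12.0°) × tan(-23.700°) = 0.0933, so h₀ = 1.4774 rad = 84.65°.
Daylight = 2h₀/(2π) × 24.66 h = (1.4774/π) × 24.66 = 11.60 h.

11.60 h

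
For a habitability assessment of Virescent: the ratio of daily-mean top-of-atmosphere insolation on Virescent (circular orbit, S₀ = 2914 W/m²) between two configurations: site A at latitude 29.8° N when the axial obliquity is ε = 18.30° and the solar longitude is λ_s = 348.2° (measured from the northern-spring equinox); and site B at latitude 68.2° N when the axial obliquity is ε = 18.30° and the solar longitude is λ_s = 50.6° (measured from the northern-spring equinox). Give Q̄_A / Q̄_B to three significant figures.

— Configuration A (φ=+29.8°):
Solar declination: sin δ = sin ε · sin λ_s = sin 18.30° × sin 348.2° = -0.06421, so δ = -3.682°.
cos H₀ = −tan(+29.8°) tan(-3.682°) = 0.0368, H₀ = 1.5339 rad.
Bracket: H₀ sin φ sin δ + cos φ cos δ sin H₀ = 1.5339×0.49697×-0.06421 + 0.86777×0.99794×0.99932 = -0.048947 + 0.865394 = 0.816447.
Q̄ = (S₀/π) × [bracket] = (2914/π) × 0.816447 = 757.30 W/m².
— Configuration B (φ=+68.2°):
Solar declination: sin δ = sin ε · sin λ_s = sin 18.30° × sin 50.6° = 0.24263, so δ = +14.042°.
cos H₀ = −tan(+68.2°) tan(+14.042°) = -0.6253, H₀ = 2.2463 rad.
Bracket: H₀ sin φ sin δ + cos φ cos δ sin H₀ = 2.2463×0.92849×0.24263 + 0.37137×0.97012×0.78038 = 0.506045 + 0.281150 = 0.787195.
Q̄ = (S₀/π) × [bracket] = (2914/π) × 0.787195 = 730.17 W/m².
Ratio Q̄_A / Q̄_B = 757.30 / 730.17 = 1.037.

Q̄_A / Q̄_B ≈ 1.04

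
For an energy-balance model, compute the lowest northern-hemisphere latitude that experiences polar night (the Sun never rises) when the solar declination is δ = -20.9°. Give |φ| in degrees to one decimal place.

Polar night requires cos H₀ = −tan φ tan δ ≥ 1, i.e. tan φ tan δ ≤ −1.
The boundary is |tan φ| · |tan δ| = 1, so |φ| = 90° − |δ| = 90° − 20.9° = 69.1° in the northern hemisphere.

|φ| = 69.1°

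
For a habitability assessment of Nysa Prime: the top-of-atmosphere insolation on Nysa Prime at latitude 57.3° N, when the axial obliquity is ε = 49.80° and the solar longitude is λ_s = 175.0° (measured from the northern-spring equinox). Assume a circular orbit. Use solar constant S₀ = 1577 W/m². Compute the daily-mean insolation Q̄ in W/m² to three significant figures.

Q̄ ≈ 316 W/m²

Solar declination: sin δ = sin ε · sin λ_s = sin 49.80° × sin 175.0° = 0.06657, so δ = +3.817°.
cos H₀ = −tan(+57.3°) tan(+3.817°) = -0.1039, H₀ = 1.6749 rad.
Bracket: H₀ sin φ sin δ + cos φ cos δ sin H₀ = 1.6749×0.84151×0.06657 + 0.54024×0.99778×0.99459 = 0.093827 + 0.536124 = 0.629951.
Q̄ = (S₀/π) × [bracket] = (1577/π) × 0.629951 = 316.2 W/m².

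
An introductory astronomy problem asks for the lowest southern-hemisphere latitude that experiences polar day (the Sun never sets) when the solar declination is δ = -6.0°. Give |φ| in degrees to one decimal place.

|φ| = 84.0°

Polar day requires cos H₀ = −tan φ tan δ ≤ −1, i.e. tan φ tan δ ≥ 1.
The boundary is |tan φ| · |tan δ| = 1, so |φ| = 90° − |δ| = 90° − 6.0° = 84.0° in the southern hemisphere.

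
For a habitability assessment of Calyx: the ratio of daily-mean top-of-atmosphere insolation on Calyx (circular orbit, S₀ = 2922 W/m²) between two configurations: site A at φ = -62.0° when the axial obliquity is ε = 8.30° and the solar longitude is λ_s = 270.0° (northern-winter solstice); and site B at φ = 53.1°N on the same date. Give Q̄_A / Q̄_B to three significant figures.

Q̄_A / Q̄_B ≈ 1.61

— Configuration A (φ=-62.0°):
Solar declination: sin δ = sin ε · sin λ_s = sin 8.30° × sin 270.0° = -0.14436, so δ = -8.300°.
cos H₀ = −tan(-62.0°) tan(-8.300°) = -0.2744, H₀ = 1.8487 rad.
Bracket: H₀ sin φ sin δ + cos φ cos δ sin H₀ = 1.8487×-0.88295×-0.14436 + 0.46947×0.98953×0.96162 = 0.235640 + 0.446725 = 0.682365.
Q̄ = (S₀/π) × [bracket] = (2922/π) × 0.682365 = 634.67 W/m².
— Configuration B (φ=+53.1°):
cos H₀ = −tan(+53.1°) tan(-8.300°) = 0.1943, H₀ = 1.3753 rad.
Bracket: H₀ sin φ sin δ + cos φ cos δ sin H₀ = 1.3753×0.79968×-0.14436 + 0.60042×0.98953×0.98094 = -0.158767 + 0.582809 = 0.424042.
Q̄ = (S₀/π) × [bracket] = (2922/π) × 0.424042 = 394.40 W/m².
Ratio Q̄_A / Q̄_B = 634.67 / 394.40 = 1.609.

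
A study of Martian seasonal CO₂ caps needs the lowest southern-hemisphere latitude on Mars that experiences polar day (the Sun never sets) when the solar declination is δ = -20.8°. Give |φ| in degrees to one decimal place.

|φ| = 69.2°

Polar day requires cos H₀ = −tan φ tan δ ≤ −1, i.e. tan φ tan δ ≥ 1.
The boundary is |tan φ| · |tan δ| = 1, so |φ| = 90° − |δ| = 90° − 20.8° = 69.2° in the southern hemisphere.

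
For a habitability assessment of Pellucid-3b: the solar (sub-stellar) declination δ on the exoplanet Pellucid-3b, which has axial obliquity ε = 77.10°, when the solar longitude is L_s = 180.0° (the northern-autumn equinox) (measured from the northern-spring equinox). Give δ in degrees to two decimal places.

δ = +0.00°

sin δ = sin ε · sin L_s = sin 77.10° × sin 180.0° = 0.000000.
δ = arcsin(0.000000) = +0.00°.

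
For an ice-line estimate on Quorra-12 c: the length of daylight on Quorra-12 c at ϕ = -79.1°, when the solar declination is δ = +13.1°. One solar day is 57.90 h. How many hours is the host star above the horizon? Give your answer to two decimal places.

cos h₀ = −tan ϕ · tan δ = 1.2084 ≥ 1, so the host star never rises (polar night) and h₀ = 0.
Daylight = 2h₀/(2π) × 57.90 h = (0.0000/π) × 57.90 = 0.00 h.

0.00 h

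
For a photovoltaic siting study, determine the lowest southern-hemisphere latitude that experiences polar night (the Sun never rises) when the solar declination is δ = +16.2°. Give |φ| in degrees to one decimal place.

Polar night requires cos H₀ = −tan φ tan δ ≥ 1, i.e. tan φ tan δ ≤ −1.
The boundary is |tan φ| · |tan δ| = 1, so |φ| = 90° − |δ| = 90° − 16.2° = 73.8° in the southern hemisphere.

|φ| = 73.8°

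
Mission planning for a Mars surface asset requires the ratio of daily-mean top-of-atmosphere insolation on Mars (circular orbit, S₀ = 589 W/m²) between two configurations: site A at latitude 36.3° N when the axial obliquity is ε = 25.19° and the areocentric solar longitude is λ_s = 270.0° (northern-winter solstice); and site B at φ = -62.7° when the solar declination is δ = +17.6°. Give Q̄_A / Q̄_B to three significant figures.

— Configuration A (φ=+36.3°):
sin δ = sin 25.19° × sin 270.0° = -0.42562, so δ = -25.190°.
cos H₀ = −tan(+36.3°) tan(-25.190°) = 0.3455, H₀ = 1.2180 rad.
Bracket: H₀ sin φ sin δ + cos φ cos δ sin H₀ = 1.2180×0.59201×-0.42562 + 0.80593×0.90490×0.93842 = -0.306901 + 0.684377 = 0.377476.
Q̄ = (S₀/π) × [bracket] = (589/π) × 0.377476 = 70.771 W/m².
— Configuration B (φ=-62.7°):
cos H₀ = −tan(-62.7°) tan(+17.600°) = 0.6146, H₀ = 0.9089 rad.
Bracket: H₀ sin φ sin δ + cos φ cos δ sin H₀ = 0.9089×-0.88862×0.30237 + 0.45865×0.95319×0.78884 = -0.244214 + 0.344866 = 0.100652.
Q̄ = (S₀/π) × [bracket] = (589/π) × 0.100652 = 18.871 W/m².
Ratio Q̄_A / Q̄_B = 70.771 / 18.871 = 3.750.

Q̄_A / Q̄_B ≈ 3.75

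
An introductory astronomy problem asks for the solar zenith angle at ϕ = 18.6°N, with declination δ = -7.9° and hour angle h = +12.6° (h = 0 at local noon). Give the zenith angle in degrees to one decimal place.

θ_z = 29.3°

cos θ_z = sin ϕ sin δ + cos ϕ cos δ cos h = -0.043839 + 0.916165 = 0.872326.
θ_z = arccos(0.872326) = 29.3°.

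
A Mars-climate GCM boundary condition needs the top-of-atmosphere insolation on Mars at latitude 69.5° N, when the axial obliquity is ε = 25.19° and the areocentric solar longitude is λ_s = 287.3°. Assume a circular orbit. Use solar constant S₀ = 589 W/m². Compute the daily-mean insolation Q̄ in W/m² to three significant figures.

Q̄ ≈ 0.00 W/m²

sin δ = sin 25.19° × sin 287.3° = -0.40637, so δ = -23.977°.
cos H₀ = −tan(+69.5°) tan(-23.977°) = 1.1895 ≥ 1 ⇒ polar night, H₀ = 0 and Q̄ = 0.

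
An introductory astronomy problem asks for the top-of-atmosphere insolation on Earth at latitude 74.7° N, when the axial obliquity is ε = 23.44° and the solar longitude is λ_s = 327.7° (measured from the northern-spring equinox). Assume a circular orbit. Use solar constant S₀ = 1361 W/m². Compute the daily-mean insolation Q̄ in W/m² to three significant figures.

Solar declination: sin δ = sin ε · sin λ_s = sin 23.44° × sin 327.7° = -0.21256, so δ = -12.272°.
cos H₀ = −tan(+74.7°) tan(-12.272°) = 0.7952, H₀ = 0.6515 rad.
Bracket: H₀ sin φ sin δ + cos φ cos δ sin H₀ = 0.6515×0.96456×-0.21256 + 0.26387×0.97715×0.60640 = -0.133575 + 0.156355 = 0.022780.
Q̄ = (S₀/π) × [bracket] = (1361/π) × 0.022780 = 9.869 W/m².

Q̄ ≈ 9.87 W/m²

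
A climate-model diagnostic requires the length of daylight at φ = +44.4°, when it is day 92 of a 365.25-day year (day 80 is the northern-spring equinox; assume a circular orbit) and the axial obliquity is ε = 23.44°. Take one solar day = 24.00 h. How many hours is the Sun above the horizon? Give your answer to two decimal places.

Solar longitude: λ_s = 360° × (92 − 80)/365.25 = 11.828°.
sin δ = sin 23.44° × sin 11.828° = 0.08153, so δ = +4.677°.
cos H₀ = −tan φ · tan δ = −tan(+44.4°) × tan(+4.677°) = -0.0801, so H₀ = 1.6510 rad = 94.59°.
Daylight = 2H₀/(2π) × 24.00 h = (1.6510/π) × 24.00 = 12.61 h.

12.61 h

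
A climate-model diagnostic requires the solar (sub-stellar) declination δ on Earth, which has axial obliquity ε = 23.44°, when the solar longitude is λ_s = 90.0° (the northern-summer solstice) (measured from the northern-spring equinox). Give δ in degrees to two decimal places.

δ = +23.44°

sin δ = sin ε · sin λ_s = sin 23.44° × sin 90.0° = 0.397789.
δ = arcsin(0.397789) = +23.44°.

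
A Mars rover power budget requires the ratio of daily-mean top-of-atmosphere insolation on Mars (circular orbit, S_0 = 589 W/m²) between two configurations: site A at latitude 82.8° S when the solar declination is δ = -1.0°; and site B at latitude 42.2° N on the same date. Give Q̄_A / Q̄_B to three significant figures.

— Configuration A (ϕ=-82.8°):
cos h₀ = −tan(-82.8°) tan(-1.000°) = -0.1382, h₀ = 1.7094 rad.
Bracket: h₀ sin ϕ sin δ + cos ϕ cos δ sin h₀ = 1.7094×-0.99211×-0.01745 + 0.12533×0.99985×0.99041 = 0.029594 + 0.124109 = 0.153703.
Q̄ = (S_0/π) × [bracket] = (589/π) × 0.153703 = 28.817 W/m².
— Configuration B (ϕ=+42.2°):
cos h₀ = −tan(+42.2°) tan(-1.000°) = 0.0158, h₀ = 1.5550 rad.
Bracket: h₀ sin ϕ sin δ + cos ϕ cos δ sin h₀ = 1.5550×0.67172×-0.01745 + 0.74080×0.99985×0.99987 = -0.018227 + 0.740593 = 0.722366.
Q̄ = (S_0/π) × [bracket] = (589/π) × 0.722366 = 135.43 W/m².
Ratio Q̄_A / Q̄_B = 28.817 / 135.43 = 0.2128.

Q̄_A / Q̄_B ≈ 0.213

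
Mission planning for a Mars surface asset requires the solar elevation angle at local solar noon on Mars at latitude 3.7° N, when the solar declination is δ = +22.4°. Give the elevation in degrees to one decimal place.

71.3°

At local noon the hour angle is zero, so the zenith angle equals |φ − δ| = |+3.7° − (+22.400°)| = 18.700°.
Elevation = 90° − 18.700° = 71.3°.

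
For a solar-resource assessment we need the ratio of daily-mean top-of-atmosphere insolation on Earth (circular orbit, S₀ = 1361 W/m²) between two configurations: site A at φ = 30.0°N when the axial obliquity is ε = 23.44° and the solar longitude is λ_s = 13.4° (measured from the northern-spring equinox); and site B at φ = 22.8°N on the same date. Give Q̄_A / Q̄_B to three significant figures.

— Configuration A (φ=+30.0°):
Solar declination: sin δ = sin ε · sin λ_s = sin 23.44° × sin 13.4° = 0.09219, so δ = +5.289°.
cos H₀ = −tan(+30.0°) tan(+5.289°) = -0.0535, H₀ = 1.6243 rad.
Bracket: H₀ sin φ sin δ + cos φ cos δ sin H₀ = 1.6243×0.50000×0.09219 + 0.86603×0.99574×0.99857 = 0.074872 + 0.861108 = 0.935980.
Q̄ = (S₀/π) × [bracket] = (1361/π) × 0.935980 = 405.49 W/m².
— Configuration B (φ=+22.8°):
cos H₀ = −tan(+22.8°) tan(+5.289°) = -0.0389, H₀ = 1.6097 rad.
Bracket: H₀ sin φ sin δ + cos φ cos δ sin H₀ = 1.6097×0.38752×0.09219 + 0.92186×0.99574×0.99924 = 0.057507 + 0.917235 = 0.974742.
Q̄ = (S₀/π) × [bracket] = (1361/π) × 0.974742 = 422.28 W/m².
Ratio Q̄_A / Q̄_B = 405.49 / 422.28 = 0.9602.

Q̄_A / Q̄_B ≈ 0.960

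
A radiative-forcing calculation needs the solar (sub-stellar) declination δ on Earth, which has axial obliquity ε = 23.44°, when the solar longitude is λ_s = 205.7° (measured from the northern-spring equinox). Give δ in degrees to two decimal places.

δ = -9.93°

sin δ = sin ε · sin λ_s = sin 23.44° × sin 205.7° = -0.172505.
δ = arcsin(-0.172505) = -9.93°.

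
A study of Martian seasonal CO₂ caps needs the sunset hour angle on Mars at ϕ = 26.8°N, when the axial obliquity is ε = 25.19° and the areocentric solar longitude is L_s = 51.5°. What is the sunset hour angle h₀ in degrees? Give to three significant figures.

sin δ = sin 25.19° × sin 51.5° = 0.33309, so δ = +19.457°.
cos h₀ = −tan ϕ · tan δ = −tan(+26.8°) × tan(+19.457°) = -0.1784, so h₀ = 1.7502 rad = 100.28°.

h₀ = 100°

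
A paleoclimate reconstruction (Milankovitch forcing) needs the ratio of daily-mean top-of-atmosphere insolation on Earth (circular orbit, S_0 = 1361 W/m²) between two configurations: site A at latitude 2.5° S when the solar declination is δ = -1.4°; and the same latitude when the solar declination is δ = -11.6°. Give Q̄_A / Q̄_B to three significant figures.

— Configuration A (ϕ=-2.5°):
cos h₀ = −tan(-2.5°) tan(-1.400°) = -0.0011, h₀ = 1.5719 rad.
Bracket: h₀ sin ϕ sin δ + cos ϕ cos δ sin h₀ = 1.5719×-0.04362×-0.02443 + 0.99905×0.99970×1.00000 = 0.001675 + 0.998750 = 1.000425.
Q̄ = (S_0/π) × [bracket] = (1361/π) × 1.000425 = 433.40 W/m².
— Configuration B (ϕ=-2.5°):
cos h₀ = −tan(-2.5°) tan(-11.600°) = -0.0090, h₀ = 1.5798 rad.
Bracket: h₀ sin ϕ sin δ + cos ϕ cos δ sin h₀ = 1.5798×-0.04362×-0.20108 + 0.99905×0.97958×0.99996 = 0.013857 + 0.978610 = 0.992467.
Q̄ = (S_0/π) × [bracket] = (1361/π) × 0.992467 = 429.96 W/m².
Ratio Q̄_A / Q̄_B = 433.40 / 429.96 = 1.008.

Q̄_A / Q̄_B ≈ 1.01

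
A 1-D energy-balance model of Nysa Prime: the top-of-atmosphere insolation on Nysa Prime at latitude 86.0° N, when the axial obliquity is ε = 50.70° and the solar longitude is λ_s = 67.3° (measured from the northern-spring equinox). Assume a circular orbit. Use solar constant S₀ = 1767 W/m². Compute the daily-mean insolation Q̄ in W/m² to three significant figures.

Solar declination: sin δ = sin ε · sin λ_s = sin 50.70° × sin 67.3° = 0.71390, so δ = +45.553°.
cos H₀ = −tan(+86.0°) tan(+45.553°) = -14.5794 ≤ −1 ⇒ polar day, H₀ = π.
Bracket: H₀ sin φ sin δ + cos φ cos δ sin H₀ = 3.1416×0.99756×0.71390 + 0.06976×0.70025×0.00000 = 2.237316 + 0.000000 = 2.237316.
Q̄ = (S₀/π) × [bracket] = (1767/π) × 2.237316 = 1258 W/m².

Q̄ ≈ 1.26e+03 W/m²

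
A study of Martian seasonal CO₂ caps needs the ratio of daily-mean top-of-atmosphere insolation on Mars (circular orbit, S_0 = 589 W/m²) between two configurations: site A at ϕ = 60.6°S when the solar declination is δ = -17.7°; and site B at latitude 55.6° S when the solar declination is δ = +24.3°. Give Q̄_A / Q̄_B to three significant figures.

— Configuration A (ϕ=-60.6°):
cos h₀ = −tan(-60.6°) tan(-17.700°) = -0.5664, h₀ = 2.1729 rad.
Bracket: h₀ sin ϕ sin δ + cos ϕ cos δ sin h₀ = 2.1729×-0.87121×-0.30403 + 0.49090×0.95266×0.82414 = 0.575545 + 0.385418 = 0.960963.
Q̄ = (S_0/π) × [bracket] = (589/π) × 0.960963 = 180.17 W/m².
— Configuration B (ϕ=-55.6°):
cos h₀ = −tan(-55.6°) tan(+24.300°) = 0.6594, h₀ = 0.8507 rad.
Bracket: h₀ sin ϕ sin δ + cos ϕ cos δ sin h₀ = 0.8507×-0.82511×0.41151 + 0.56497×0.91140×0.75177 = -0.288848 + 0.387097 = 0.098249.
Q̄ = (S_0/π) × [bracket] = (589/π) × 0.098249 = 18.420 W/m².
Ratio Q̄_A / Q̄_B = 180.17 / 18.420 = 9.781.

Q̄_A / Q̄_B ≈ 9.78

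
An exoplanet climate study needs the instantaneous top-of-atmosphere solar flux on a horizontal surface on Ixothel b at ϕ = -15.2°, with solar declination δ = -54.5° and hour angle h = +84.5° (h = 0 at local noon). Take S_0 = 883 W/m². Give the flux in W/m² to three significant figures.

236 W/m²

cos θ_z = sin ϕ sin δ + cos ϕ cos δ cos h = 0.213452 + 0.053711 = 0.267163.
Flux = S_0 · cos θ_z = 883 × 0.267163 = 235.9 W/m².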